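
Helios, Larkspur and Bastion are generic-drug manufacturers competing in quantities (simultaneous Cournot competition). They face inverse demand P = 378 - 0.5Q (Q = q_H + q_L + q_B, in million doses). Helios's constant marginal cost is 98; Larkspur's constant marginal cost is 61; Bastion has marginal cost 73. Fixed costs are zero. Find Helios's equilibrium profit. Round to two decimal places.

5940.50

Helios's profit: π_H = (378 - 0.5Q)q_H - (98q_H). Setting ∂π_H/∂q_H = 0: 280 - q_H - (1/2)(q_L + q_B) = 0.
Larkspur's profit: π_L = (378 - 0.5Q)q_L - (61q_L). Setting ∂π_L/∂q_L = 0: 317 - q_L - (1/2)(q_H + q_B) = 0.
Bastion's profit: π_B = (378 - 0.5Q)q_B - (73q_B). Setting ∂π_B/∂q_B = 0: 305 - q_B - (1/2)(q_H + q_L) = 0.
Summing all 3 equations gives 902 − 2Q = 0, hence Q = 451.
Back-substituting: q_H = (280 − 451/2)/(1/2) = 109, q_L = (317 − 451/2)/(1/2) = 183, q_B = (305 − 451/2)/(1/2) = 159.
Price P = 378 - (1/2)·451 = 305/2.
Helios's profit: (305/2 - 98)·109 = 5940.5000.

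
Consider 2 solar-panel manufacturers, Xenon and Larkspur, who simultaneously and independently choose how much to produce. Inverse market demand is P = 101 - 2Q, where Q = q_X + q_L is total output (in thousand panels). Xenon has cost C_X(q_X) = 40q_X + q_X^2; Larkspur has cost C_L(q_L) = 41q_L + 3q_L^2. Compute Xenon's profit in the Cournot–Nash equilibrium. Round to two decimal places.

229.69

Xenon's profit: π_X = (101 - 2Q)q_X - (40q_X + q_X²). Setting ∂π_X/∂q_X = 0: 61 - 6q_X - 2(q_L) = 0.
Larkspur's profit: π_L = (101 - 2Q)q_L - (41q_L + 3q_L²). Setting ∂π_L/∂q_L = 0: 60 - 10q_L - 2(q_X) = 0.
So q_X = (61 - 2q_L)/6 and q_L = (60 - 2q_X)/10.
Solving the pair: q_X = 35/4, q_L = 17/4.
Price P = 101 - 2·13 = 75.
Xenon's profit: 75·(35/4) - 40·(35/4) - (35/4)² = 229.6875.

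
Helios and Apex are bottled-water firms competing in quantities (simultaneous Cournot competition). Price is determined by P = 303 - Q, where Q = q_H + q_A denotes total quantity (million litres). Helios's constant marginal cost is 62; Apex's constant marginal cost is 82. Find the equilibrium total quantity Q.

154

Helios's profit: π_H = (303 - Q)q_H - (62q_H). Setting ∂π_H/∂q_H = 0: 241 - 2q_H - (q_A) = 0.
Apex's first-order condition: 221 - 2q_A - (q_H) = 0.
So q_H = (241 - q_A)/2 and q_A = (221 - q_H)/2.
Substituting one into the other gives q_H = 87 and q_A = 67.
Total output Q = 87 + 67 = 154.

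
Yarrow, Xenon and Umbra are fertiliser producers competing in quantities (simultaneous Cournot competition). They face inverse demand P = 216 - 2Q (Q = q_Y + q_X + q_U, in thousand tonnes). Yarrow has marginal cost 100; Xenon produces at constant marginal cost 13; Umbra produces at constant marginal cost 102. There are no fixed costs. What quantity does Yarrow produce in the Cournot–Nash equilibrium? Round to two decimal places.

3.88

Yarrow's profit: π_Y = (216 - 2Q)q_Y - (100q_Y). Setting ∂π_Y/∂q_Y = 0: 116 - 4q_Y - 2(q_X + q_U) = 0.
Xenon's first-order condition: 203 - 4q_X - 2(q_Y + q_U) = 0.
Umbra's first-order condition: 114 - 4q_U - 2(q_Y + q_X) = 0.
Summing all 3 equations gives 433 − 8Q = 0, hence Q = 433/8.
Back-substituting: q_Y = (116 − 433/4)/2 = 31/8, q_X = (203 − 433/4)/2 = 379/8, q_U = (114 − 433/4)/2 = 23/8.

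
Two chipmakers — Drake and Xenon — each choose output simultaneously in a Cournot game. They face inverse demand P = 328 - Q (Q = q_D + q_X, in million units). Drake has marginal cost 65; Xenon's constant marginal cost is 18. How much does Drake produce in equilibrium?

Drake's profit: π_D = (328 - Q)q_D - (65q_D). Setting ∂π_D/∂q_D = 0: 263 - 2q_D - (q_X) = 0.
Xenon's first-order condition: 310 - 2q_X - (q_D) = 0.
So q_D = (263 - q_X)/2 and q_X = (310 - q_D)/2.
Solving the pair: q_D = 72, q_X = 119.

72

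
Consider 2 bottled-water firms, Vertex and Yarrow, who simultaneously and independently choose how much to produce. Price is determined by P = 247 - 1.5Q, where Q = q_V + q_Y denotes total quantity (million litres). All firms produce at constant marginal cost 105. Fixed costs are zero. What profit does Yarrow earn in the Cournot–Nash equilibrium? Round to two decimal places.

Each firm earns π_i = (247 - 1.5Q)q_i - 105q_i.
Setting ∂π_i/∂q_i = 0 with rivals' quantities fixed: 142 - 3q_i - (3/2)q_j = 0.
By symmetry each firm produces the same amount; substituting q_j = q_i yields q_i = 142/(9/2) = 284/9.
Price P = 247 - (3/2)·(568/9) = 457/3.
Yarrow's profit: (457/3 - 105)·(284/9) = 1493.6296.

1493.63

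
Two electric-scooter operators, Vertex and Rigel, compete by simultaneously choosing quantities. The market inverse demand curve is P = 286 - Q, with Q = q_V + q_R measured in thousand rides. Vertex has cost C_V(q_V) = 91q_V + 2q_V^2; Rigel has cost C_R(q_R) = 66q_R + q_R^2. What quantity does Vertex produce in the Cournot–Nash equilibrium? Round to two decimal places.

Vertex's profit: π_V = (286 - Q)q_V - (91q_V + 2q_V²). Setting ∂π_V/∂q_V = 0: 195 - 6q_V - (q_R) = 0.
Rigel's profit: π_R = (286 - Q)q_R - (66q_R + q_R²). Setting ∂π_R/∂q_R = 0: 220 - 4q_R - (q_V) = 0.
Best responses: q_V = (195 - q_R)/6, q_R = (220 - q_V)/4.
Substituting one into the other gives q_V = 560/23 and q_R = 1125/23.

24.35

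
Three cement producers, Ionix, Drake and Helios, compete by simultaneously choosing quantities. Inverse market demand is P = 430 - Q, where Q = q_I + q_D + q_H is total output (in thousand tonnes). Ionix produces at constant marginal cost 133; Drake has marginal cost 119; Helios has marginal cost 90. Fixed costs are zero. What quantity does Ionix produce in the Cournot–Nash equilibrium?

Ionix's profit: π_I = (430 - Q)q_I - (133q_I). Setting ∂π_I/∂q_I = 0: 297 - 2q_I - (q_D + q_H) = 0.
Drake's profit: π_D = (430 - Q)q_D - (119q_D). Setting ∂π_D/∂q_D = 0: 311 - 2q_D - (q_I + q_H) = 0.
Helios's first-order condition: 340 - 2q_H - (q_I + q_D) = 0.
Summing all 3 equations gives 948 − 4Q = 0, hence Q = 237.
Back-substituting: q_I = (297 − 237) = 60, q_D = (311 − 237) = 74, q_H = (340 − 237) = 103.

60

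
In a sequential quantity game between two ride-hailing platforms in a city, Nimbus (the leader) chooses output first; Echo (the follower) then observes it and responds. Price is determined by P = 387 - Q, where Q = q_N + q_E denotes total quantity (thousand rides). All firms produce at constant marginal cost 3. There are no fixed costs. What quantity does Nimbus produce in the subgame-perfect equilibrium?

The follower Echo best-responds to any q_N: π_E = (387 - Q)q_E - 3q_E.
∂π_E/∂q_E = 384 - q_N - 2q_E = 0 gives the reaction function q_E = (384 - q_N)/2.
Nimbus substitutes q_E(q_N) into its own profit: π_N = q_N(387 - q_N - (384 - q_N)/2) - 3q_N = (195 - (1/2)q_N)q_N - 3q_N.
Maximising: ∂π_N/∂q_N = 192 - q_N = 0, giving q_N = 192.
Then q_E = (384 - 192)/2 = 96.

192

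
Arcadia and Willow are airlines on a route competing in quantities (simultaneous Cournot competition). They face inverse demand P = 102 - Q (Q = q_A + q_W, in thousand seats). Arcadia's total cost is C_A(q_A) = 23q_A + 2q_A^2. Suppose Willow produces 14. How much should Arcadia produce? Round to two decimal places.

With the rival's output fixed at 14, Arcadia's profit is π_A = (102 - 14 - q_A)q_A - (23q_A + 2q_A²) = (88 - q_A)q_A - (23q_A + 2q_A²).
∂π_A/∂q_A = 65 - 6q_A = 0, so q_A = 65/6.

10.83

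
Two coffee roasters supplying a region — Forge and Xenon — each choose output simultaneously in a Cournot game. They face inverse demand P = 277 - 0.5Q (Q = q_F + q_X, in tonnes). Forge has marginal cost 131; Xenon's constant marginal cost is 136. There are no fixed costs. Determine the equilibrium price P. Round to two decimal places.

181.33

Forge's profit: π_F = (277 - 0.5Q)q_F - (131q_F). Setting ∂π_F/∂q_F = 0: 146 - q_F - (1/2)(q_X) = 0.
Xenon's profit: π_X = (277 - 0.5Q)q_X - (136q_X). Setting ∂π_X/∂q_X = 0: 141 - q_X - (1/2)(q_F) = 0.
So q_F = (146 - (1/2)q_X) and q_X = (141 - (1/2)q_F).
Substituting one into the other gives q_F = 302/3 and q_X = 272/3.
Total output Q = 574/3, so price P = 277 - (1/2)·(574/3) = 544/3.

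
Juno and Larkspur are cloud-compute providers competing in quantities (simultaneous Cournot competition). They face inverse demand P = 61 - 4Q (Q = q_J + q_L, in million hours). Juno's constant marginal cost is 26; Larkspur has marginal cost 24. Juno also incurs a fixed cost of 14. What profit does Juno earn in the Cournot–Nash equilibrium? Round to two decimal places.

Juno's profit: π_J = (61 - 4Q)q_J - (26q_J). Setting ∂π_J/∂q_J = 0: 35 - 8q_J - 4(q_L) = 0.
Larkspur's first-order condition: 37 - 8q_L - 4(q_J) = 0.
Rearranging gives the reaction functions q_J = (35 - 4q_L)/8 and q_L = (37 - 4q_J)/8.
Substituting one into the other gives q_J = 11/4 and q_L = 13/4.
Price P = 61 - 4·6 = 37.
Juno's profit: (37 - 26)·(11/4) - 14 = 65/4.

16.25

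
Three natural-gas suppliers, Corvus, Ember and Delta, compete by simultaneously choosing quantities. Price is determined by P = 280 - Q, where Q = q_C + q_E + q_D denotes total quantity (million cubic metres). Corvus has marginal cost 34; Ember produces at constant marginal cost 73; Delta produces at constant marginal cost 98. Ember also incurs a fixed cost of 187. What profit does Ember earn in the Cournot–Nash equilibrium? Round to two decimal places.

Corvus's profit: π_C = (280 - Q)q_C - (34q_C). Setting ∂π_C/∂q_C = 0: 246 - 2q_C - (q_E + q_D) = 0.
Ember's first-order condition: 207 - 2q_E - (q_C + q_D) = 0.
Delta's profit: π_D = (280 - Q)q_D - (98q_D). Setting ∂π_D/∂q_D = 0: 182 - 2q_D - (q_C + q_E) = 0.
Adding the 3 conditions: 635 − 2Q − 2Q = 0, i.e. Q = 635/4.
Back-substituting: q_C = (246 − 635/4) = 349/4, q_E = (207 − 635/4) = 193/4, q_D = (182 − 635/4) = 93/4.
Price P = 280 - 635/4 = 485/4.
Ember's profit: (485/4 - 73)·(193/4) - 187 = 2141.0625.

2141.06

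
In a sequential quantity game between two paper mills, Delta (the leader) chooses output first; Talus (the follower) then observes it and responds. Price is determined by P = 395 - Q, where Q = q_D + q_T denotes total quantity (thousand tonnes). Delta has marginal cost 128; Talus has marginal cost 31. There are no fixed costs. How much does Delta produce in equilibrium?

Solve by backward induction. Given q_D, the follower Talus maximises π_T = (395 - q_D - q_T)q_T - 31q_T.
Setting the follower's marginal profit to zero, 364 - q_D - 2q_T = 0, i.e. q_T = (364 - q_D)/2.
The leader anticipates this reaction. Substituting into P = 395 - Q gives P = 213 - (1/2)q_D, so π_D = (213 - (1/2)q_D)q_D - 128q_D.
The leader's first-order condition 85 - q_D = 0 yields q_D = 85.
Then q_T = (364 - 85)/2 = 279/2.

85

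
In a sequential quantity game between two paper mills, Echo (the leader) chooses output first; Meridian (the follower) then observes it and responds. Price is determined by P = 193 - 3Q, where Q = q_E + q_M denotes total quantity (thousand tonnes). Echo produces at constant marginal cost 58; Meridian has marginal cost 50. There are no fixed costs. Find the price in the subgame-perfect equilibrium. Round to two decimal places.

89.75

Solve by backward induction. Given q_E, the follower Meridian maximises π_M = (193 - 3q_E - 3q_M)q_M - 50q_M.
Setting the follower's marginal profit to zero, 143 - 3q_E - 6q_M = 0, i.e. q_M = (143 - 3q_E)/6.
The leader anticipates this reaction. Substituting into P = 193 - 3Q gives P = 243/2 - (3/2)q_E, so π_E = (243/2 - (3/2)q_E)q_E - 58q_E.
Leader FOC: 127/2 - 3q_E = 0, so q_E = 127/6.
Then q_M = (143 - 3·(127/6))/6 = 53/4.
Total output Q = 413/12, so price P = 193 - 3·(413/12) = 359/4.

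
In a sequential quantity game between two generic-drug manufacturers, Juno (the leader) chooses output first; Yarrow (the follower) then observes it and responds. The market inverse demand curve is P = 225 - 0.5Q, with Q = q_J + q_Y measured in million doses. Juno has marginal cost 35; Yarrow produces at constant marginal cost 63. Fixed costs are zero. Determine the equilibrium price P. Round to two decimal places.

89.50

The follower Yarrow best-responds to any q_J: π_Y = (225 - 0.5Q)q_Y - 63q_Y.
Setting the follower's marginal profit to zero, 162 - (1/2)q_J - q_Y = 0, i.e. q_Y = (162 - (1/2)q_J).
Juno substitutes q_Y(q_J) into its own profit: π_J = q_J(225 - (1/2)q_J - (162 - (1/2)q_J)/2) - 35q_J = (144 - (1/4)q_J)q_J - 35q_J.
The leader's first-order condition 109 - (1/2)q_J = 0 yields q_J = 218.
Then q_Y = (162 - (1/2)·218) = 53.
Total output Q = 271, so price P = 225 - (1/2)·271 = 179/2.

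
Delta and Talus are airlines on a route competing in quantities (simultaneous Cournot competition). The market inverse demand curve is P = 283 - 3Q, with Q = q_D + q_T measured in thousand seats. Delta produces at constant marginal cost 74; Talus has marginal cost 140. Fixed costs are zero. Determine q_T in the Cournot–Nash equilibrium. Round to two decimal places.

8.56

Delta's profit: π_D = (283 - 3Q)q_D - (74q_D). Setting ∂π_D/∂q_D = 0: 209 - 6q_D - 3(q_T) = 0.
Talus's first-order condition: 143 - 6q_T - 3(q_D) = 0.
So q_D = (209 - 3q_T)/6 and q_T = (143 - 3q_D)/6.
Solving the pair: q_D = 275/9, q_T = 77/9.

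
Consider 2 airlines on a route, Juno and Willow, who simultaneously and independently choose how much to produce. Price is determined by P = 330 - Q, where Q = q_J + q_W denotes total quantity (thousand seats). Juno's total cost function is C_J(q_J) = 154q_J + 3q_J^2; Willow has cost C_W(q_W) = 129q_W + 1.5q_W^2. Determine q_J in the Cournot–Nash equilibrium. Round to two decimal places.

Juno's profit: π_J = (330 - Q)q_J - (154q_J + 3q_J²). Setting ∂π_J/∂q_J = 0: 176 - 8q_J - (q_W) = 0.
Willow's first-order condition: 201 - 5q_W - (q_J) = 0.
Best responses: q_J = (176 - q_W)/8, q_W = (201 - q_J)/5.
Solving the pair: q_J = 679/39, q_W = 1432/39.

17.41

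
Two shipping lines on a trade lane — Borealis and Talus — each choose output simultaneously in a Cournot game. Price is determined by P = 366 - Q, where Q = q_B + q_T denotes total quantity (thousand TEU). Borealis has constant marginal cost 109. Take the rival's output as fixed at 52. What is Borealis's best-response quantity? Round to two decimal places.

With the rival's output fixed at 52, Borealis's profit is π_B = (366 - 52 - q_B)q_B - (109q_B) = (314 - q_B)q_B - (109q_B).
∂π_B/∂q_B = 205 - 2q_B = 0, so q_B = 205/2.

102.50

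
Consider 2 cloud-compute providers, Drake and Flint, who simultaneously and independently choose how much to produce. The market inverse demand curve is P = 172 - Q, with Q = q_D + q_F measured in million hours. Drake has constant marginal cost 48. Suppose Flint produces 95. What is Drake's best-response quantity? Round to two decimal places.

With the rival's output fixed at 95, Drake's profit is π_D = (172 - 95 - q_D)q_D - (48q_D) = (77 - q_D)q_D - (48q_D).
∂π_D/∂q_D = 29 - 2q_D = 0, so q_D = 29/2.

14.50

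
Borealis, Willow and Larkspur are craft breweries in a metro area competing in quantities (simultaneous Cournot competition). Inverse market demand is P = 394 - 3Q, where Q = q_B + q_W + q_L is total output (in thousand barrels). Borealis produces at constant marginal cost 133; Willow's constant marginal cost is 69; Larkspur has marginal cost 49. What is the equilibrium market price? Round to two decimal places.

161.25

Borealis's profit: π_B = (394 - 3Q)q_B - (133q_B). Setting ∂π_B/∂q_B = 0: 261 - 6q_B - 3(q_W + q_L) = 0.
Willow's first-order condition: 325 - 6q_W - 3(q_B + q_L) = 0.
Larkspur's first-order condition: 345 - 6q_L - 3(q_B + q_W) = 0.
Adding the 3 conditions: 931 − 6Q − 6Q = 0, i.e. Q = 931/12.
Back-substituting: q_B = (261 − 931/4)/3 = 113/12, q_W = (325 − 931/4)/3 = 123/4, q_L = (345 − 931/4)/3 = 449/12.
Total output Q = 931/12, so price P = 394 - 3·(931/12) = 645/4.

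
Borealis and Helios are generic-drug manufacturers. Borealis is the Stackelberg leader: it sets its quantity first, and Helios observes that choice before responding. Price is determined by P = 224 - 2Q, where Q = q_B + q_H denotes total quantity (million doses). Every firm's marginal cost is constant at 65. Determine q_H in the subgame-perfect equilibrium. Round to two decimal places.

The follower Helios best-responds to any q_B: π_H = (224 - 2Q)q_H - 65q_H.
Follower FOC: 159 - 2q_B - 4q_H = 0, so q_H(q_B) = (159 - 2q_B)/4.
The leader anticipates this reaction. Substituting into P = 224 - 2Q gives P = 289/2 - q_B, so π_B = (289/2 - q_B)q_B - 65q_B.
The leader's first-order condition 159/2 - 2q_B = 0 yields q_B = 159/4.
Then q_H = (159 - 2·(159/4))/4 = 159/8.

19.88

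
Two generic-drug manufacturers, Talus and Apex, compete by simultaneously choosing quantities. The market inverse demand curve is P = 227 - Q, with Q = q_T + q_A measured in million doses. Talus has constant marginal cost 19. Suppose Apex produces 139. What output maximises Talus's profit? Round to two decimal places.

34.50

With the rival's output fixed at 139, Talus's profit is π_T = (227 - 139 - q_T)q_T - (19q_T) = (88 - q_T)q_T - (19q_T).
∂π_T/∂q_T = 69 - 2q_T = 0, so q_T = 69/2.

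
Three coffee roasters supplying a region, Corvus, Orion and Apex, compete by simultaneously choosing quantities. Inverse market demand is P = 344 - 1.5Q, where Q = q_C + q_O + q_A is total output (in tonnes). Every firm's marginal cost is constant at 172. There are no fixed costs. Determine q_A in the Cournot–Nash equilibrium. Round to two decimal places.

A representative firm's profit is π_i = q_i(344 - 1.5Q) - 172q_i.
Setting ∂π_i/∂q_i = 0 with rivals' quantities fixed: 172 - 3q_i - (3/2)·Σ_{j≠i} q_j = 0.
With identical firms every q_j equals q_i, so Σ_{j≠i} q_j = 2q_i and 172 = 6q_i, giving q_i = 86/3.

28.67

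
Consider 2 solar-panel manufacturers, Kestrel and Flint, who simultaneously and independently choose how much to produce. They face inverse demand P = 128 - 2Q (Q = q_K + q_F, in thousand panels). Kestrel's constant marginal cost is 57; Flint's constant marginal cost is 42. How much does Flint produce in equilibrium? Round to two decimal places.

16.83

Kestrel's profit: π_K = (128 - 2Q)q_K - (57q_K). Setting ∂π_K/∂q_K = 0: 71 - 4q_K - 2(q_F) = 0.
Flint's profit: π_F = (128 - 2Q)q_F - (42q_F). Setting ∂π_F/∂q_F = 0: 86 - 4q_F - 2(q_K) = 0.
So q_K = (71 - 2q_F)/4 and q_F = (86 - 2q_K)/4.
Substituting one into the other gives q_K = 28/3 and q_F = 101/6.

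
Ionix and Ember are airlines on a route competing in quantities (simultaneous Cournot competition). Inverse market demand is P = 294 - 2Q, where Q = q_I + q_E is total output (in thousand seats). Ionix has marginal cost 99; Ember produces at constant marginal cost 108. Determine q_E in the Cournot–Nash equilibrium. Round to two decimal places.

Ionix's profit: π_I = (294 - 2Q)q_I - (99q_I). Setting ∂π_I/∂q_I = 0: 195 - 4q_I - 2(q_E) = 0.
Ember's profit: π_E = (294 - 2Q)q_E - (108q_E). Setting ∂π_E/∂q_E = 0: 186 - 4q_E - 2(q_I) = 0.
Rearranging gives the reaction functions q_I = (195 - 2q_E)/4 and q_E = (186 - 2q_I)/4.
Substituting one into the other gives q_I = 34 and q_E = 59/2.

29.50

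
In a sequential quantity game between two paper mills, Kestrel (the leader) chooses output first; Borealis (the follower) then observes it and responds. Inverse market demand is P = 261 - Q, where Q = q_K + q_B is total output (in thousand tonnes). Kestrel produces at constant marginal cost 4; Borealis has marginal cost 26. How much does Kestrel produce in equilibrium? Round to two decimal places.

Solve by backward induction. Given q_K, the follower Borealis maximises π_B = (261 - q_K - q_B)q_B - 26q_B.
∂π_B/∂q_B = 235 - q_K - 2q_B = 0 gives the reaction function q_B = (235 - q_K)/2.
The leader anticipates this reaction. Substituting into P = 261 - Q gives P = 287/2 - (1/2)q_K, so π_K = (287/2 - (1/2)q_K)q_K - 4q_K.
Leader FOC: 279/2 - q_K = 0, so q_K = 279/2.
Then q_B = (235 - 279/2)/2 = 191/4.

139.50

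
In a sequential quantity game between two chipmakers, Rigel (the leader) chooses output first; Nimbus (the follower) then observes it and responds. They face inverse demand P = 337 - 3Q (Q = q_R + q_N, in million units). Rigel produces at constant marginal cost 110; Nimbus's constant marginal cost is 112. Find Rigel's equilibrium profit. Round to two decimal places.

The follower Nimbus best-responds to any q_R: π_N = (337 - 3Q)q_N - 112q_N.
∂π_N/∂q_N = 225 - 3q_R - 6q_N = 0 gives the reaction function q_N = (225 - 3q_R)/6.
The leader anticipates this reaction. Substituting into P = 337 - 3Q gives P = 449/2 - (3/2)q_R, so π_R = (449/2 - (3/2)q_R)q_R - 110q_R.
Leader FOC: 229/2 - 3q_R = 0, so q_R = 229/6.
Then q_N = (225 - 3·(229/6))/6 = 221/12.
Price P = 337 - 3·(679/12) = 669/4.
Rigel's profit: (669/4 - 110)·(229/6) = 2185.0417.

2185.04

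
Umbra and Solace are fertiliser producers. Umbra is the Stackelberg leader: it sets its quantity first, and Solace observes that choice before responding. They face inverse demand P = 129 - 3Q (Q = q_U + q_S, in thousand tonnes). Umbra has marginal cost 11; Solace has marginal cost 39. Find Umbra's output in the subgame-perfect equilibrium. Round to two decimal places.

The follower Solace best-responds to any q_U: π_S = (129 - 3Q)q_S - 39q_S.
∂π_S/∂q_S = 90 - 3q_U - 6q_S = 0 gives the reaction function q_S = (90 - 3q_U)/6.
Umbra substitutes q_S(q_U) into its own profit: π_U = q_U(129 - 3q_U - (90 - 3q_U)/2) - 11q_U = (84 - (3/2)q_U)q_U - 11q_U.
The leader's first-order condition 73 - 3q_U = 0 yields q_U = 73/3.
Then q_S = (90 - 3·(73/3))/6 = 17/6.

24.33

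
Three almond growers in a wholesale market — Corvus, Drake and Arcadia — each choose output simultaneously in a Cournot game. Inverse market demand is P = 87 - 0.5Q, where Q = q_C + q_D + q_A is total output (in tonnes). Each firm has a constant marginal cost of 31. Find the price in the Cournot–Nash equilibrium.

45

Each firm earns π_i = (87 - 0.5Q)q_i - 31q_i.
First-order condition (treating rivals' output as given): 56 - q_i - (1/2)·Σ_{j≠i} q_j = 0.
By symmetry each firm produces the same amount; substituting Σ_{j≠i} q_j = 2q_i yields q_i = 56/2 = 28.
Total output Q = 84, so price P = 87 - (1/2)·84 = 45.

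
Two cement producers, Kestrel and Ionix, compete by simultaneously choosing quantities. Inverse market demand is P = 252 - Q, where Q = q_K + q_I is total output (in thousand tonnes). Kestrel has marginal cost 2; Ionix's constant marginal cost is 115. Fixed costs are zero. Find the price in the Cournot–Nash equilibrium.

123

Kestrel's profit: π_K = (252 - Q)q_K - (2q_K). Setting ∂π_K/∂q_K = 0: 250 - 2q_K - (q_I) = 0.
Ionix's profit: π_I = (252 - Q)q_I - (115q_I). Setting ∂π_I/∂q_I = 0: 137 - 2q_I - (q_K) = 0.
Best responses: q_K = (250 - q_I)/2, q_I = (137 - q_K)/2.
Solving the pair: q_K = 121, q_I = 8.
Total output Q = 129, so price P = 252 - 129 = 123.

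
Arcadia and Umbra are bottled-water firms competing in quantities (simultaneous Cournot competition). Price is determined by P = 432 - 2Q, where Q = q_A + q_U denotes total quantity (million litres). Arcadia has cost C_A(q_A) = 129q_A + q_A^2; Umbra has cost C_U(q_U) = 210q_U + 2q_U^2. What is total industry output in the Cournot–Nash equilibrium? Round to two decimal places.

Arcadia's profit: π_A = (432 - 2Q)q_A - (129q_A + q_A²). Setting ∂π_A/∂q_A = 0: 303 - 6q_A - 2(q_U) = 0.
Umbra's first-order condition: 222 - 8q_U - 2(q_A) = 0.
Best responses: q_A = (303 - 2q_U)/6, q_U = (222 - 2q_A)/8.
Solving the pair: q_A = 45, q_U = 33/2.
Total output Q = 45 + 33/2 = 123/2.

61.50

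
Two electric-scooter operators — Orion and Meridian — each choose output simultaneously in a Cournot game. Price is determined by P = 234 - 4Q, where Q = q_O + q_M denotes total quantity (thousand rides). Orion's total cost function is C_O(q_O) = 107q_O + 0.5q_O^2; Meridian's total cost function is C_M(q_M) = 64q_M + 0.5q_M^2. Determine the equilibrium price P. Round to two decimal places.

Orion's profit: π_O = (234 - 4Q)q_O - (107q_O + (1/2)q_O²). Setting ∂π_O/∂q_O = 0: 127 - 9q_O - 4(q_M) = 0.
Meridian's profit: π_M = (234 - 4Q)q_M - (64q_M + (1/2)q_M²). Setting ∂π_M/∂q_M = 0: 170 - 9q_M - 4(q_O) = 0.
So q_O = (127 - 4q_M)/9 and q_M = (170 - 4q_O)/9.
Solving the pair: q_O = 463/65, q_M = 1022/65.
Total output Q = 297/13, so price P = 234 - 4·(297/13) = 1854/13.

142.62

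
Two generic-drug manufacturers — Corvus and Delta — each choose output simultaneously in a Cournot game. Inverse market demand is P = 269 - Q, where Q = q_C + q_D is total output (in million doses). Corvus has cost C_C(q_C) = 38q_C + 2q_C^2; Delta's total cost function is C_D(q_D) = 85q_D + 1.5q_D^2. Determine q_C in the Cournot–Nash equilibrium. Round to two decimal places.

33.48

Corvus's profit: π_C = (269 - Q)q_C - (38q_C + 2q_C²). Setting ∂π_C/∂q_C = 0: 231 - 6q_C - (q_D) = 0.
Delta's first-order condition: 184 - 5q_D - (q_C) = 0.
Rearranging gives the reaction functions q_C = (231 - q_D)/6 and q_D = (184 - q_C)/5.
Solving the pair: q_C = 971/29, q_D = 873/29.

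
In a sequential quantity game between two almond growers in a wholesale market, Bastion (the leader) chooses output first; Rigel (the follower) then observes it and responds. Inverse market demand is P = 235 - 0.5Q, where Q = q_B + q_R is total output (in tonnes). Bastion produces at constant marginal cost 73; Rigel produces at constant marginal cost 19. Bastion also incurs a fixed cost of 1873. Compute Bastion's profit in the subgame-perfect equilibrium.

1043

Solve by backward induction. Given q_B, the follower Rigel maximises π_R = (235 - (1/2)q_B - (1/2)q_R)q_R - 19q_R.
Setting the follower's marginal profit to zero, 216 - (1/2)q_B - q_R = 0, i.e. q_R = (216 - (1/2)q_B).
Bastion substitutes q_R(q_B) into its own profit: π_B = q_B(235 - (1/2)q_B - (216 - (1/2)q_B)/2) - 73q_B = (127 - (1/4)q_B)q_B - 73q_B.
Leader FOC: 54 - (1/2)q_B = 0, so q_B = 108.
Then q_R = (216 - (1/2)·108) = 162.
Price P = 235 - (1/2)·270 = 100.
Bastion's profit: (100 - 73)·108 - 1873 = 1043.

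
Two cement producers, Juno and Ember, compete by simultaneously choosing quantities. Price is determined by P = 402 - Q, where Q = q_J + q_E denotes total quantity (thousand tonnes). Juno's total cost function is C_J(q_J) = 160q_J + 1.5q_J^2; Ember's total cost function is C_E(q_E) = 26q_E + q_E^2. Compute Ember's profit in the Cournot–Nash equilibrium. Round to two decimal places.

14864.51

Juno's profit: π_J = (402 - Q)q_J - (160q_J + (3/2)q_J²). Setting ∂π_J/∂q_J = 0: 242 - 5q_J - (q_E) = 0.
Ember's first-order condition: 376 - 4q_E - (q_J) = 0.
Best responses: q_J = (242 - q_E)/5, q_E = (376 - q_J)/4.
Substituting one into the other gives q_J = 592/19 and q_E = 1638/19.
Price P = 402 - 117.3684 = 284.6316.
Ember's profit: 284.6316·(1638/19) - 26·(1638/19) - (1638/19)² = 14864.5097.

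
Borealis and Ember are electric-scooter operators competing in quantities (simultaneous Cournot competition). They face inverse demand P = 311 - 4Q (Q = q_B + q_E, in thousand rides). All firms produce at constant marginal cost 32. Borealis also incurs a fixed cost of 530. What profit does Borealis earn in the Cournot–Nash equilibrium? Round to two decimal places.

Each firm earns π_i = (311 - 4Q)q_i - 32q_i.
Setting ∂π_i/∂q_i = 0 with rivals' quantities fixed: 279 - 8q_i - 4q_j = 0.
With identical firms every q_j equals q_i, so q_j = q_i and 279 = 12q_i, giving q_i = 93/4.
Price P = 311 - 4·(93/2) = 125.
Borealis's profit: (125 - 32)·(93/4) - 530 = 1632.2500.

1632.25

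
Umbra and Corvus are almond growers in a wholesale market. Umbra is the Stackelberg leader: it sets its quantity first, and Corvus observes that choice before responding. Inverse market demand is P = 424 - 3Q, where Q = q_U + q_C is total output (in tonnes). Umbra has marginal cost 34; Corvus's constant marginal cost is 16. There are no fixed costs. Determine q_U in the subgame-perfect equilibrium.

The follower Corvus best-responds to any q_U: π_C = (424 - 3Q)q_C - 16q_C.
Follower FOC: 408 - 3q_U - 6q_C = 0, so q_C(q_U) = (408 - 3q_U)/6.
Umbra substitutes q_C(q_U) into its own profit: π_U = q_U(424 - 3q_U - (408 - 3q_U)/2) - 34q_U = (220 - (3/2)q_U)q_U - 34q_U.
Leader FOC: 186 - 3q_U = 0, so q_U = 62.
Then q_C = (408 - 3·62)/6 = 37.

62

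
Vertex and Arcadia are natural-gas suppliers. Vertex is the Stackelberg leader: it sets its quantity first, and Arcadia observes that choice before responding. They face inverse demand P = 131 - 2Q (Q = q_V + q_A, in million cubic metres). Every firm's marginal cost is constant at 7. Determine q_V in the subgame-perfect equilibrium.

The follower Arcadia best-responds to any q_V: π_A = (131 - 2Q)q_A - 7q_A.
∂π_A/∂q_A = 124 - 2q_V - 4q_A = 0 gives the reaction function q_A = (124 - 2q_V)/4.
Vertex substitutes q_A(q_V) into its own profit: π_V = q_V(131 - 2q_V - (124 - 2q_V)/2) - 7q_V = (69 - q_V)q_V - 7q_V.
Maximising: ∂π_V/∂q_V = 62 - 2q_V = 0, giving q_V = 31.
Then q_A = (124 - 2·31)/4 = 31/2.

31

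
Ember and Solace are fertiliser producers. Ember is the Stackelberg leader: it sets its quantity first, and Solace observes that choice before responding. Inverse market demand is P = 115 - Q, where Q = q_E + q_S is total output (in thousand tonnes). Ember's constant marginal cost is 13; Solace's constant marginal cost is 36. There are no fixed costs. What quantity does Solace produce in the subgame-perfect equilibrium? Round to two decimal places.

8.25

The follower Solace best-responds to any q_E: π_S = (115 - Q)q_S - 36q_S.
∂π_S/∂q_S = 79 - q_E - 2q_S = 0 gives the reaction function q_S = (79 - q_E)/2.
Ember substitutes q_S(q_E) into its own profit: π_E = q_E(115 - q_E - (79 - q_E)/2) - 13q_E = (151/2 - (1/2)q_E)q_E - 13q_E.
The leader's first-order condition 125/2 - q_E = 0 yields q_E = 125/2.
Then q_S = (79 - 125/2)/2 = 33/4.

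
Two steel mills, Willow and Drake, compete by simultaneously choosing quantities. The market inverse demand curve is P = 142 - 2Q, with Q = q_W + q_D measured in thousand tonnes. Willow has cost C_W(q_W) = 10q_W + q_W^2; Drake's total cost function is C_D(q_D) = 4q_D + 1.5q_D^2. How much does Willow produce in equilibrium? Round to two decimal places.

17.05

Willow's profit: π_W = (142 - 2Q)q_W - (10q_W + q_W²). Setting ∂π_W/∂q_W = 0: 132 - 6q_W - 2(q_D) = 0.
Drake's first-order condition: 138 - 7q_D - 2(q_W) = 0.
Rearranging gives the reaction functions q_W = (132 - 2q_D)/6 and q_D = (138 - 2q_W)/7.
Substituting one into the other gives q_W = 324/19 and q_D = 282/19.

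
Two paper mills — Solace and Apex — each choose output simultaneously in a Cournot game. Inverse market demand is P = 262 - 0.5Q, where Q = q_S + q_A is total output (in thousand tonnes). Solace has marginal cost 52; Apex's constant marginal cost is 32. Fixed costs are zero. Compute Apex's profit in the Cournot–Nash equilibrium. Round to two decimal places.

13888.89

Solace's profit: π_S = (262 - 0.5Q)q_S - (52q_S). Setting ∂π_S/∂q_S = 0: 210 - q_S - (1/2)(q_A) = 0.
Apex's profit: π_A = (262 - 0.5Q)q_A - (32q_A). Setting ∂π_A/∂q_A = 0: 230 - q_A - (1/2)(q_S) = 0.
Rearranging gives the reaction functions q_S = (210 - (1/2)q_A) and q_A = (230 - (1/2)q_S).
Substituting one into the other gives q_S = 380/3 and q_A = 500/3.
Price P = 262 - (1/2)·(880/3) = 346/3.
Apex's profit: (346/3 - 32)·(500/3) = 13888.8889.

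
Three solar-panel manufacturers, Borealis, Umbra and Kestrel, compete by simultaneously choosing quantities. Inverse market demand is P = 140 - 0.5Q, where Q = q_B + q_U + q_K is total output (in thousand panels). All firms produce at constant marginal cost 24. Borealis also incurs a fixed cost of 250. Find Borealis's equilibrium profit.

A representative firm's profit is π_i = q_i(140 - 0.5Q) - 24q_i.
First-order condition (treating rivals' output as given): 116 - q_i - (1/2)·Σ_{j≠i} q_j = 0.
With identical firms every q_j equals q_i, so Σ_{j≠i} q_j = 2q_i and 116 = 2q_i, giving q_i = 58.
Price P = 140 - (1/2)·174 = 53.
Borealis's profit: (53 - 24)·58 - 250 = 1432.

1432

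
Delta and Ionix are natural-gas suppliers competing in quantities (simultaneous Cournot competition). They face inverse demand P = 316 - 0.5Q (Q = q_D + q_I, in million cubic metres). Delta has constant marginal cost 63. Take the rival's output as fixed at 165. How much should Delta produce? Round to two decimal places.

With the rival's output fixed at 165, Delta's profit is π_D = (316 - (1/2)·165 - (1/2)q_D)q_D - (63q_D) = (467/2 - (1/2)q_D)q_D - (63q_D).
∂π_D/∂q_D = 341/2 - q_D = 0, so q_D = 341/2.

170.50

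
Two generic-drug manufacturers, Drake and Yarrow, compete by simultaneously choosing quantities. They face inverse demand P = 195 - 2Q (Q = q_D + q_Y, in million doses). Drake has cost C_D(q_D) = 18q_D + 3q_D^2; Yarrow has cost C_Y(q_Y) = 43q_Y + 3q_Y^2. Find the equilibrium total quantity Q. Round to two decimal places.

27.42

Drake's profit: π_D = (195 - 2Q)q_D - (18q_D + 3q_D²). Setting ∂π_D/∂q_D = 0: 177 - 10q_D - 2(q_Y) = 0.
Yarrow's profit: π_Y = (195 - 2Q)q_Y - (43q_Y + 3q_Y²). Setting ∂π_Y/∂q_Y = 0: 152 - 10q_Y - 2(q_D) = 0.
Rearranging gives the reaction functions q_D = (177 - 2q_Y)/10 and q_Y = (152 - 2q_D)/10.
Substituting one into the other gives q_D = 733/48 and q_Y = 583/48.
Total output Q = 733/48 + 583/48 = 329/12.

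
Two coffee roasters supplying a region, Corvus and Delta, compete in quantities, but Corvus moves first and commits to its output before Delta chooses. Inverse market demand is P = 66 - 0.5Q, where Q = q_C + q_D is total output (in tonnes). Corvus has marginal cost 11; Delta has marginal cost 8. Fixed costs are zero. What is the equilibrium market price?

The follower Delta best-responds to any q_C: π_D = (66 - 0.5Q)q_D - 8q_D.
∂π_D/∂q_D = 58 - (1/2)q_C - q_D = 0 gives the reaction function q_D = (58 - (1/2)q_C).
Corvus substitutes q_D(q_C) into its own profit: π_C = q_C(66 - (1/2)q_C - (58 - (1/2)q_C)/2) - 11q_C = (37 - (1/4)q_C)q_C - 11q_C.
Leader FOC: 26 - (1/2)q_C = 0, so q_C = 52.
Then q_D = (58 - (1/2)·52) = 32.
Total output Q = 84, so price P = 66 - (1/2)·84 = 24.

24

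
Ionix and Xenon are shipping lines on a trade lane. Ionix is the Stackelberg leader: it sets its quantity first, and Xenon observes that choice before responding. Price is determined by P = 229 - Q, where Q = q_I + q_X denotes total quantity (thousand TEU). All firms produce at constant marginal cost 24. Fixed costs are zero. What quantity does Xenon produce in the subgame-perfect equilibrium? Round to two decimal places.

51.25

Solve by backward induction. Given q_I, the follower Xenon maximises π_X = (229 - q_I - q_X)q_X - 24q_X.
Follower FOC: 205 - q_I - 2q_X = 0, so q_X(q_I) = (205 - q_I)/2.
The leader anticipates this reaction. Substituting into P = 229 - Q gives P = 253/2 - (1/2)q_I, so π_I = (253/2 - (1/2)q_I)q_I - 24q_I.
Maximising: ∂π_I/∂q_I = 205/2 - q_I = 0, giving q_I = 205/2.
Then q_X = (205 - 205/2)/2 = 205/4.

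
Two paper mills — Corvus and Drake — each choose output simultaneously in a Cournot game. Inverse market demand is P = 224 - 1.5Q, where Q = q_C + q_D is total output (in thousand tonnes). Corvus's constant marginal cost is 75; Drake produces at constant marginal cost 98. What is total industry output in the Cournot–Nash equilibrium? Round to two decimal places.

Corvus's profit: π_C = (224 - 1.5Q)q_C - (75q_C). Setting ∂π_C/∂q_C = 0: 149 - 3q_C - (3/2)(q_D) = 0.
Drake's profit: π_D = (224 - 1.5Q)q_D - (98q_D). Setting ∂π_D/∂q_D = 0: 126 - 3q_D - (3/2)(q_C) = 0.
Rearranging gives the reaction functions q_C = (149 - (3/2)q_D)/3 and q_D = (126 - (3/2)q_C)/3.
Substituting one into the other gives q_C = 344/9 and q_D = 206/9.
Total output Q = 344/9 + 206/9 = 550/9.

61.11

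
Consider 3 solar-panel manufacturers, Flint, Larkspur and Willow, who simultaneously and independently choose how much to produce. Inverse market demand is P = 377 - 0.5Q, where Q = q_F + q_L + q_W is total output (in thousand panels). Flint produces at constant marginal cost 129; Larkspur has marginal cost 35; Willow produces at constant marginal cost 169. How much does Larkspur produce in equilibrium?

Flint's profit: π_F = (377 - 0.5Q)q_F - (129q_F). Setting ∂π_F/∂q_F = 0: 248 - q_F - (1/2)(q_L + q_W) = 0.
Larkspur's profit: π_L = (377 - 0.5Q)q_L - (35q_L). Setting ∂π_L/∂q_L = 0: 342 - q_L - (1/2)(q_F + q_W) = 0.
Willow's profit: π_W = (377 - 0.5Q)q_W - (169q_W). Setting ∂π_W/∂q_W = 0: 208 - q_W - (1/2)(q_F + q_L) = 0.
Adding the 3 first-order conditions: 798 − 2Q = 0, so Q = 399.
Back-substituting: q_F = (248 − 399/2)/(1/2) = 97, q_L = (342 − 399/2)/(1/2) = 285, q_W = (208 − 399/2)/(1/2) = 17.

285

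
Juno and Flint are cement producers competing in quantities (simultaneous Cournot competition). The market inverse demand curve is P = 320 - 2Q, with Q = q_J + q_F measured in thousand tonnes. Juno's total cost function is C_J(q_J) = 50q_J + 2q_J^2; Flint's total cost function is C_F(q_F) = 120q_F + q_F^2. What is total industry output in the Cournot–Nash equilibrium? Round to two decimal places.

51.82

Juno's profit: π_J = (320 - 2Q)q_J - (50q_J + 2q_J²). Setting ∂π_J/∂q_J = 0: 270 - 8q_J - 2(q_F) = 0.
Flint's first-order condition: 200 - 6q_F - 2(q_J) = 0.
So q_J = (270 - 2q_F)/8 and q_F = (200 - 2q_J)/6.
Substituting one into the other gives q_J = 305/11 and q_F = 265/11.
Total output Q = 305/11 + 265/11 = 570/11.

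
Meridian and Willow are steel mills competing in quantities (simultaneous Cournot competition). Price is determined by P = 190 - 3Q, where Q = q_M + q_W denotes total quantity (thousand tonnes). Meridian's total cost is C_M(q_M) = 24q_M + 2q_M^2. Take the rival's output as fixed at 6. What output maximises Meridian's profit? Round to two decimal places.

With the rival's output fixed at 6, Meridian's profit is π_M = (190 - 3·6 - 3q_M)q_M - (24q_M + 2q_M²) = (172 - 3q_M)q_M - (24q_M + 2q_M²).
∂π_M/∂q_M = 148 - 10q_M = 0, so q_M = 74/5.

14.80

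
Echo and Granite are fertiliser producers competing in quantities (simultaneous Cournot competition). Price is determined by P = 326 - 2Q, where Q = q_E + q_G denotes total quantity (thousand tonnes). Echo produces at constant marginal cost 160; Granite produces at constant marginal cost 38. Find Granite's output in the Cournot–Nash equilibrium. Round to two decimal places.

Echo's profit: π_E = (326 - 2Q)q_E - (160q_E). Setting ∂π_E/∂q_E = 0: 166 - 4q_E - 2(q_G) = 0.
Granite's profit: π_G = (326 - 2Q)q_G - (38q_G). Setting ∂π_G/∂q_G = 0: 288 - 4q_G - 2(q_E) = 0.
So q_E = (166 - 2q_G)/4 and q_G = (288 - 2q_E)/4.
Solving the pair: q_E = 22/3, q_G = 205/3.

68.33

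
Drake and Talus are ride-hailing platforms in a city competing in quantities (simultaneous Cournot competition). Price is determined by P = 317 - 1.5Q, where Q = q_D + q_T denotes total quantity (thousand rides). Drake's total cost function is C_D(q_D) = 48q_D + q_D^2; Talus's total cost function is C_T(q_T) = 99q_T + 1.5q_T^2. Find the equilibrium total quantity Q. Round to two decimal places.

71.12

Drake's profit: π_D = (317 - 1.5Q)q_D - (48q_D + q_D²). Setting ∂π_D/∂q_D = 0: 269 - 5q_D - (3/2)(q_T) = 0.
Talus's first-order condition: 218 - 6q_T - (3/2)(q_D) = 0.
So q_D = (269 - (3/2)q_T)/5 and q_T = (218 - (3/2)q_D)/6.
Solving the pair: q_D = 1716/37, q_T = 24.7387.
Total output Q = 1716/37 + 24.7387 = 71.1171.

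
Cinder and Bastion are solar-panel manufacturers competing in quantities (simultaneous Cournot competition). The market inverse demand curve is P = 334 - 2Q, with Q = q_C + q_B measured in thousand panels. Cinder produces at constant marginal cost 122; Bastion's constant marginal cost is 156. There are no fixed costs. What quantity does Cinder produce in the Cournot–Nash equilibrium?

Cinder's profit: π_C = (334 - 2Q)q_C - (122q_C). Setting ∂π_C/∂q_C = 0: 212 - 4q_C - 2(q_B) = 0.
Bastion's first-order condition: 178 - 4q_B - 2(q_C) = 0.
Rearranging gives the reaction functions q_C = (212 - 2q_B)/4 and q_B = (178 - 2q_C)/4.
Solving the pair: q_C = 41, q_B = 24.

41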